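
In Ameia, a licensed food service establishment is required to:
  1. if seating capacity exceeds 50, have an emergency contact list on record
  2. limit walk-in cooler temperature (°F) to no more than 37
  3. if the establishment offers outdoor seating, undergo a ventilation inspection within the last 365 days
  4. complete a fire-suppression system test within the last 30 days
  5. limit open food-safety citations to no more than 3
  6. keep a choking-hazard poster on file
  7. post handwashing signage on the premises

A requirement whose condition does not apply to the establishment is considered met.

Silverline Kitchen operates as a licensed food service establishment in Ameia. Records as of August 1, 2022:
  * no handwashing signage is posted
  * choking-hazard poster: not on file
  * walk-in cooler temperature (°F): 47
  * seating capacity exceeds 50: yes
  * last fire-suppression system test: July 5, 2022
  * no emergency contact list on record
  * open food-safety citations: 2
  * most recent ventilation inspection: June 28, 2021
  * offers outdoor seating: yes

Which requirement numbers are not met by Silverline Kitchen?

1, 2, 3, 6, 7

1. condition 'seating capacity exceeds 50' holds; emergency contact list absent → not met
2. walk-in cooler temperature (°F) 47 > 37 → not met
3. condition 'offers outdoor seating' holds; ventilation inspection 399 days ago vs limit 365 → not met
4. fire-suppression system test 27 days ago vs limit 30 → met
5. open food-safety citations 2 ≤ 3 → met
6. choking-hazard poster absent → not met
7. handwashing signage absent → not met
Not met: 1, 2, 3, 6, 7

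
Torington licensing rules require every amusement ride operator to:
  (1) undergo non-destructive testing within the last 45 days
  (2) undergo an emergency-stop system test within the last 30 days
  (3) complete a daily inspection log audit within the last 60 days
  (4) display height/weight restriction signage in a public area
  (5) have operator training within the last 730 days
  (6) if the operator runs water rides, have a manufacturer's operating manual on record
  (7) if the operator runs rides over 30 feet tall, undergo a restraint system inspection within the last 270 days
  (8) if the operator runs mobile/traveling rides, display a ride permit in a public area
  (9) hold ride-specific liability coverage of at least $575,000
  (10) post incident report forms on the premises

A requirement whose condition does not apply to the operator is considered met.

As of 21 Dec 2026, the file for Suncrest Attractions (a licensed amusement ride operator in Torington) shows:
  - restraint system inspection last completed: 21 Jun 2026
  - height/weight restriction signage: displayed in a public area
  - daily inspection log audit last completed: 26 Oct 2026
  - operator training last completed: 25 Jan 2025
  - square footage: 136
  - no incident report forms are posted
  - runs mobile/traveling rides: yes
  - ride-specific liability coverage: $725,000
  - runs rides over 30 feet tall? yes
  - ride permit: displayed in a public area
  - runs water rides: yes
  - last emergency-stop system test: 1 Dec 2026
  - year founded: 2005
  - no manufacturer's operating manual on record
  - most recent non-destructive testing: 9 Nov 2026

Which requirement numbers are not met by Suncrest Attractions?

6, 10

1. non-destructive testing 42 days ago vs limit 45 → met
2. emergency-stop system test 20 days ago vs limit 30 → met
3. daily inspection log audit 56 days ago vs limit 60 → met
4. height/weight restriction signage present → met
5. operator training 695 days ago vs limit 730 → met
6. condition 'runs water rides' holds; manufacturer's operating manual absent → not met
7. condition 'runs rides over 30 feet tall' holds; restraint system inspection 183 days ago vs limit 270 → met
8. condition 'runs mobile/traveling rides' holds; ride permit present → met
9. ride-specific liability coverage $725,000 ≥ $575,000 → met
10. incident report forms absent → not met
Not met: 6, 10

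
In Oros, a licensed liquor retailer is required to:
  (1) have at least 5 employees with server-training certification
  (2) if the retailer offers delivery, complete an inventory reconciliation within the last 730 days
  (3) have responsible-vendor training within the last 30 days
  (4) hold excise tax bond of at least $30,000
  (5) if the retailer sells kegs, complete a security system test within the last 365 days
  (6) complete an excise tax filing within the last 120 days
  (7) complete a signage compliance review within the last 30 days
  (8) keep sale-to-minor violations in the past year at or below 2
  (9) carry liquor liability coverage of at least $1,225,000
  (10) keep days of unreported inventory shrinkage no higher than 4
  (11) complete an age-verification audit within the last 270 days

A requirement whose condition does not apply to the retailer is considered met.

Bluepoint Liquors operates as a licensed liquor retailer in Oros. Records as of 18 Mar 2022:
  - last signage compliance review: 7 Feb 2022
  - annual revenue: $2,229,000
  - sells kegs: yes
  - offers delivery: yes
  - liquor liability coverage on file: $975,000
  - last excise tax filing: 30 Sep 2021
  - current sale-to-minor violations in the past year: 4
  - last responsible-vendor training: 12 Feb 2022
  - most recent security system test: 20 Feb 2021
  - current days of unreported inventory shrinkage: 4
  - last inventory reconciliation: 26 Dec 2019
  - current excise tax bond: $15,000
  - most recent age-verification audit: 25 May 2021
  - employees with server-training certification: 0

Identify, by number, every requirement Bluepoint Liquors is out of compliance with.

1, 2, 3, 4, 5, 6, 7, 8, 9, 11

1. employees with server-training certification 0 < 5 → not met
2. condition 'offers delivery' holds; inventory reconciliation 813 days ago vs limit 730 → not met
3. responsible-vendor training 34 days ago vs limit 30 → not met
4. excise tax bond $15,000 < $30,000 → not met
5. condition 'sells kegs' holds; security system test 391 days ago vs limit 365 → not met
6. excise tax filing 169 days ago vs limit 120 → not met
7. signage compliance review 39 days ago vs limit 30 → not met
8. sale-to-minor violations in the past year 4 > 2 → not met
9. liquor liability coverage $975,000 < $1,225,000 → not met
10. days of unreported inventory shrinkage 4 ≤ 4 → met
11. age-verification audit 297 days ago vs limit 270 → not met
Not met: 1, 2, 3, 4, 5, 6, 7, 8, 9, 11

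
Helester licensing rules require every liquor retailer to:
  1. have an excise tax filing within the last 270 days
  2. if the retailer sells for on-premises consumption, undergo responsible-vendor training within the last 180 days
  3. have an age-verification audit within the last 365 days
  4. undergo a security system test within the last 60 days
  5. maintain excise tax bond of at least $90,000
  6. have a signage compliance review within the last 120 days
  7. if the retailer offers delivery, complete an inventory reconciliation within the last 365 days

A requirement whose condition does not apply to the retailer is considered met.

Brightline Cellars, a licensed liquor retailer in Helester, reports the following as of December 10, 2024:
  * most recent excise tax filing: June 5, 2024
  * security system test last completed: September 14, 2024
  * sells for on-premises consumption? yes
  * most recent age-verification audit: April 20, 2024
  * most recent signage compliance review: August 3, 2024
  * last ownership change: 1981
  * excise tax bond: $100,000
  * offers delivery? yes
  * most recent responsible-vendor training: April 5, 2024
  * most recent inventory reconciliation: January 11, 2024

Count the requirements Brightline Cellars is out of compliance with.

1. excise tax filing 188 days ago vs limit 270 → met
2. condition 'sells for on-premises consumption' holds; responsible-vendor training 249 days ago vs limit 180 → not met
3. age-verification audit 234 days ago vs limit 365 → met
4. security system test 87 days ago vs limit 60 → not met
5. excise tax bond $100,000 ≥ $90,000 → met
6. signage compliance review 129 days ago vs limit 120 → not met
7. condition 'offers delivery' holds; inventory reconciliation 334 days ago vs limit 365 → met
Not met: 3 of 7

3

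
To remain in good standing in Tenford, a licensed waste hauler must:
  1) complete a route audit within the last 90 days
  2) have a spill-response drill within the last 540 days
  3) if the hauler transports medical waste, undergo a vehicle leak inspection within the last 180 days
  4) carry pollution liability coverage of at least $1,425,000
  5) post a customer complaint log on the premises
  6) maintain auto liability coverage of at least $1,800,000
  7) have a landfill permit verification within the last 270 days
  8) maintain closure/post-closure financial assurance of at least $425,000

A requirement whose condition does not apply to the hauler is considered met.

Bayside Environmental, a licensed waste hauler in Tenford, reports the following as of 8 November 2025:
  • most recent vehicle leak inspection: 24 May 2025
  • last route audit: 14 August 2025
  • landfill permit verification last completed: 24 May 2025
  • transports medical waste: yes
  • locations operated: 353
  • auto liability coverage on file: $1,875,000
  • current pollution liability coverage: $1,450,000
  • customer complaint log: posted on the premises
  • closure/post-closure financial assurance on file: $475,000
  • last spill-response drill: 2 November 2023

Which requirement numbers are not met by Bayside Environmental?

2

1. route audit 86 days ago vs limit 90 → met
2. spill-response drill 737 days ago vs limit 540 → not met
3. condition 'transports medical waste' holds; vehicle leak inspection 168 days ago vs limit 180 → met
4. pollution liability coverage $1,450,000 ≥ $1,425,000 → met
5. customer complaint log present → met
6. auto liability coverage $1,875,000 ≥ $1,800,000 → met
7. landfill permit verification 168 days ago vs limit 270 → met
8. closure/post-closure financial assurance $475,000 ≥ $425,000 → met
Not met: 2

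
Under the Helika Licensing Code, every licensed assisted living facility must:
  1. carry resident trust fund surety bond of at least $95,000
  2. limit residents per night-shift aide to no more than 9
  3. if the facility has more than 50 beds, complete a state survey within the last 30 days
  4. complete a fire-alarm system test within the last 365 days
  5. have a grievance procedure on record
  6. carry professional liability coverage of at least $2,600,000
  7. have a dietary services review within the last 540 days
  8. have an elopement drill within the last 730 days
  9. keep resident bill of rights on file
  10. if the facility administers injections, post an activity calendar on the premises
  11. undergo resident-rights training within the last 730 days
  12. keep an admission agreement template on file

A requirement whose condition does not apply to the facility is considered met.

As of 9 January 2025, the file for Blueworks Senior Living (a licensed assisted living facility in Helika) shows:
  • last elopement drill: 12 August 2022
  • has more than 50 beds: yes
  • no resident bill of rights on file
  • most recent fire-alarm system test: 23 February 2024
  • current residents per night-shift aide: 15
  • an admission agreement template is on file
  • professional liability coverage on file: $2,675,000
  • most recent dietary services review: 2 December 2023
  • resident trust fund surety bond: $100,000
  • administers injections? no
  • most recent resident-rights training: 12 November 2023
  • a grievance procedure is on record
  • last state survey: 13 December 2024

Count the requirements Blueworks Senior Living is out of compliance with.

3

1. resident trust fund surety bond $100,000 ≥ $95,000 → met
2. residents per night-shift aide 15 > 9 → not met
3. condition 'has more than 50 beds' holds; state survey 27 days ago vs limit 30 → met
4. fire-alarm system test 321 days ago vs limit 365 → met
5. grievance procedure present → met
6. professional liability coverage $2,675,000 ≥ $2,600,000 → met
7. dietary services review 404 days ago vs limit 540 → met
8. elopement drill 881 days ago vs limit 730 → not met
9. resident bill of rights absent → not met
10. condition 'administers injections' does not hold → requirement n/a → met
11. resident-rights training 424 days ago vs limit 730 → met
12. admission agreement template present → met
Not met: 3 of 12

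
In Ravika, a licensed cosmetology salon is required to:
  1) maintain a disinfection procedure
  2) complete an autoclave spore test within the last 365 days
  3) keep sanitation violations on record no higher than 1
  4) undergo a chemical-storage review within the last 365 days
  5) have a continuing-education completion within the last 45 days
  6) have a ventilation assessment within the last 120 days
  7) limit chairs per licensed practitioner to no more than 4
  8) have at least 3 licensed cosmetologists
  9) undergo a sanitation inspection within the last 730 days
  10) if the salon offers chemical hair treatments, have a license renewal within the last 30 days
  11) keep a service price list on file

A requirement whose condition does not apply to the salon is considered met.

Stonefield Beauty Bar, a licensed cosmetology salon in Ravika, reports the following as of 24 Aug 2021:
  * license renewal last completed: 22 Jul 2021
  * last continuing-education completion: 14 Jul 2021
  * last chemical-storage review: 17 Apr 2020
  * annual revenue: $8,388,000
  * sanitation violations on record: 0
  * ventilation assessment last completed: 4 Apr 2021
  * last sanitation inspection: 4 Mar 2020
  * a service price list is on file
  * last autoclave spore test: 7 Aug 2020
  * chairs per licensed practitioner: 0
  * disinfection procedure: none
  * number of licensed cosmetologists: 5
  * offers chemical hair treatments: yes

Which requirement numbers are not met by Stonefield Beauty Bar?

1. disinfection procedure absent → not met
2. autoclave spore test 382 days ago vs limit 365 → not met
3. sanitation violations on record 0 ≤ 1 → met
4. chemical-storage review 494 days ago vs limit 365 → not met
5. continuing-education completion 41 days ago vs limit 45 → met
6. ventilation assessment 142 days ago vs limit 120 → not met
7. chairs per licensed practitioner 0 ≤ 4 → met
8. licensed cosmetologists 5 ≥ 3 → met
9. sanitation inspection 538 days ago vs limit 730 → met
10. condition 'offers chemical hair treatments' holds; license renewal 33 days ago vs limit 30 → not met
11. service price list present → met
Not met: 1, 2, 4, 6, 10

1, 2, 4, 6, 10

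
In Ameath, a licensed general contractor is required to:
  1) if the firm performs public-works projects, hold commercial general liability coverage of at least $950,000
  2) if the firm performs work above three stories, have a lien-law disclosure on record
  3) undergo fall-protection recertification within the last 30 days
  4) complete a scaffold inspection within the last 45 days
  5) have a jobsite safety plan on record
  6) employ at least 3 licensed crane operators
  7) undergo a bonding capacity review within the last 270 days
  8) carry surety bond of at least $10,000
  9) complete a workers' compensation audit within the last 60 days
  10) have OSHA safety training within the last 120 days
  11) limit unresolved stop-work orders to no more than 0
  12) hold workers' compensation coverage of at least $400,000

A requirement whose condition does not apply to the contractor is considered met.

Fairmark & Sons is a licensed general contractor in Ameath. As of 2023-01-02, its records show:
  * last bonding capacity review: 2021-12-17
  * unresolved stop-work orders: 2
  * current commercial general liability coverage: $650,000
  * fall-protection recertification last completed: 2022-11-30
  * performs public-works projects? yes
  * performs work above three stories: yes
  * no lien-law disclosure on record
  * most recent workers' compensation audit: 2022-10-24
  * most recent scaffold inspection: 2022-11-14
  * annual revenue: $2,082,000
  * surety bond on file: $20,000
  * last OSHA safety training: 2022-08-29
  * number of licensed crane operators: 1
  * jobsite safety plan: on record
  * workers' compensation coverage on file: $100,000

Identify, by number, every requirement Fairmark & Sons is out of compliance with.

1, 2, 3, 4, 6, 7, 9, 10, 11, 12

1. condition 'performs public-works projects' holds; commercial general liability coverage $650,000 < $950,000 → not met
2. condition 'performs work above three stories' holds; lien-law disclosure absent → not met
3. fall-protection recertification 33 days ago vs limit 30 → not met
4. scaffold inspection 49 days ago vs limit 45 → not met
5. jobsite safety plan present → met
6. licensed crane operators 1 < 3 → not met
7. bonding capacity review 381 days ago vs limit 270 → not met
8. surety bond $20,000 ≥ $10,000 → met
9. workers' compensation audit 70 days ago vs limit 60 → not met
10. OSHA safety training 126 days ago vs limit 120 → not met
11. unresolved stop-work orders 2 > 0 → not met
12. workers' compensation coverage $100,000 < $400,000 → not met
Not met: 1, 2, 3, 4, 6, 7, 9, 10, 11, 12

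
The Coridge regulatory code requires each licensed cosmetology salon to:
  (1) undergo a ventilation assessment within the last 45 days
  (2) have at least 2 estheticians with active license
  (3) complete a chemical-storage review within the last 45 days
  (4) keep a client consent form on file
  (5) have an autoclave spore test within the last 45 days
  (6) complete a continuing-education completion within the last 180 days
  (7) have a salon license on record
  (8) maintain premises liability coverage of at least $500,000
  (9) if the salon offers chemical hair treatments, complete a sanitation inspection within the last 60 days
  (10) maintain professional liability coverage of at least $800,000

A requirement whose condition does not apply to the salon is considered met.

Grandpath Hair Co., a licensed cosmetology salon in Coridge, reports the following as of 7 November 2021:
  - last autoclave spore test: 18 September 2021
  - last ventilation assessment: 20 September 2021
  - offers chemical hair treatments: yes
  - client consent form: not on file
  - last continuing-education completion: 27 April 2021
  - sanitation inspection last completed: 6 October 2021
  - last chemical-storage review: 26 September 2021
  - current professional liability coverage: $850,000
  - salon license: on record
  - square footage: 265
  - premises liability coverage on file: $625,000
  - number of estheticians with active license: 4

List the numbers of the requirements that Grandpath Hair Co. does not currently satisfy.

1. ventilation assessment 48 days ago vs limit 45 → not met
2. estheticians with active license 4 ≥ 2 → met
3. chemical-storage review 42 days ago vs limit 45 → met
4. client consent form absent → not met
5. autoclave spore test 50 days ago vs limit 45 → not met
6. continuing-education completion 194 days ago vs limit 180 → not met
7. salon license present → met
8. premises liability coverage $625,000 ≥ $500,000 → met
9. condition 'offers chemical hair treatments' holds; sanitation inspection 32 days ago vs limit 60 → met
10. professional liability coverage $850,000 ≥ $800,000 → met
Not met: 1, 4, 5, 6

1, 4, 5, 6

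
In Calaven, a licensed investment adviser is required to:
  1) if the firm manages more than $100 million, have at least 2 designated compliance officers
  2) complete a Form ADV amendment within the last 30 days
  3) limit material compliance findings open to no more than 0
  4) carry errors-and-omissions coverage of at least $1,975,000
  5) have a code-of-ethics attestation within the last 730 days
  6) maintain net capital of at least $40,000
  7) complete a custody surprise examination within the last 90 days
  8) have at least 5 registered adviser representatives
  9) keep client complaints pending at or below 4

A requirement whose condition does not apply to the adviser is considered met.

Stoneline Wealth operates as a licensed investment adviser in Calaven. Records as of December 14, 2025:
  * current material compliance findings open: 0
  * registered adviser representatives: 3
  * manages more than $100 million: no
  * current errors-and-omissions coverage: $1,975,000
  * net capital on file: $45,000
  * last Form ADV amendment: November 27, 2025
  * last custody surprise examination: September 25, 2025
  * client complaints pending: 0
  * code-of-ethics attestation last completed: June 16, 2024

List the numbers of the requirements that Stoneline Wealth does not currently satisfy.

8

1. condition 'manages more than $100 million' does not hold → requirement n/a → met
2. Form ADV amendment 17 days ago vs limit 30 → met
3. material compliance findings open 0 ≤ 0 → met
4. errors-and-omissions coverage $1,975,000 ≥ $1,975,000 → met
5. code-of-ethics attestation 546 days ago vs limit 730 → met
6. net capital $45,000 ≥ $40,000 → met
7. custody surprise examination 80 days ago vs limit 90 → met
8. registered adviser representatives 3 < 5 → not met
9. client complaints pending 0 ≤ 4 → met
Not met: 8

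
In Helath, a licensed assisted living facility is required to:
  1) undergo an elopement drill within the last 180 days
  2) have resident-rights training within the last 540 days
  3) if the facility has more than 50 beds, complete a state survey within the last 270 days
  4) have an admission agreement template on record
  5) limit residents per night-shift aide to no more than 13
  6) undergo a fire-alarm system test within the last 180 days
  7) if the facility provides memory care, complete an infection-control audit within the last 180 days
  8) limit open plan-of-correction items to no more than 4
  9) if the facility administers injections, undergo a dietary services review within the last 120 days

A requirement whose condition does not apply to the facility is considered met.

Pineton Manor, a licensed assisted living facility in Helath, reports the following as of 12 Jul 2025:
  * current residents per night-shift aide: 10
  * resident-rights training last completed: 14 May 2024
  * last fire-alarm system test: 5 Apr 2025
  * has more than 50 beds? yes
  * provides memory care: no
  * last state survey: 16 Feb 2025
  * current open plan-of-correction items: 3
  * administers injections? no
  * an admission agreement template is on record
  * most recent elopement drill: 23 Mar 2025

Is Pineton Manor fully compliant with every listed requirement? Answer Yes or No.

Yes

1. elopement drill 111 days ago vs limit 180 → met
2. resident-rights training 424 days ago vs limit 540 → met
3. condition 'has more than 50 beds' holds; state survey 146 days ago vs limit 270 → met
4. admission agreement template present → met
5. residents per night-shift aide 10 ≤ 13 → met
6. fire-alarm system test 98 days ago vs limit 180 → met
7. condition 'provides memory care' does not hold → requirement n/a → met
8. open plan-of-correction items 3 ≤ 4 → met
9. condition 'administers injections' does not hold → requirement n/a → met
All met.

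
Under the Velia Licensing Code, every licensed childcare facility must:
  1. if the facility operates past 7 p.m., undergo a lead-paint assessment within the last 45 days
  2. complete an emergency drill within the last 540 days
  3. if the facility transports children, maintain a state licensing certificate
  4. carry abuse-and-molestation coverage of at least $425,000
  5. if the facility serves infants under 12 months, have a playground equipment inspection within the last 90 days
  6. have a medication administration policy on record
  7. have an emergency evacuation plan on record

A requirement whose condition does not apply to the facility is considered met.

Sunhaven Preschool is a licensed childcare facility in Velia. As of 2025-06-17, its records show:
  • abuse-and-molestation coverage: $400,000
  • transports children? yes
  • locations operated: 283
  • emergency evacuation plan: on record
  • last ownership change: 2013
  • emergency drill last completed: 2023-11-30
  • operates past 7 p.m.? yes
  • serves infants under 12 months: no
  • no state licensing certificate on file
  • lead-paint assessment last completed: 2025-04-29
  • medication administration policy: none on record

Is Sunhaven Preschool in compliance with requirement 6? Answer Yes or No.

6. medication administration policy absent → not met

No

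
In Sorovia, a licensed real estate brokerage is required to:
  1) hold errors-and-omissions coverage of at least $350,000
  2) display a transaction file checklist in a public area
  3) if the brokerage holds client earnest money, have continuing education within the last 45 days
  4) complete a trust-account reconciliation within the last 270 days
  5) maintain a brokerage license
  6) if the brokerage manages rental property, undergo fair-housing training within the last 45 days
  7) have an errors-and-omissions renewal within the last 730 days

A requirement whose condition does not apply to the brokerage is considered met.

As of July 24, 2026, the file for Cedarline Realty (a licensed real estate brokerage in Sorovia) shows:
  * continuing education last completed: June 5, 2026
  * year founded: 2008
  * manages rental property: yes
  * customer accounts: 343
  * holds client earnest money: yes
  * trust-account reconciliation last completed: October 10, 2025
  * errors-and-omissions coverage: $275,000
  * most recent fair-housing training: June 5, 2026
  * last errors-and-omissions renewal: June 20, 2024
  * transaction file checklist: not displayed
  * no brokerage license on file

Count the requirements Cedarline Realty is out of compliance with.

1. errors-and-omissions coverage $275,000 < $350,000 → not met
2. transaction file checklist absent → not met
3. condition 'holds client earnest money' holds; continuing education 49 days ago vs limit 45 → not met
4. trust-account reconciliation 287 days ago vs limit 270 → not met
5. brokerage license absent → not met
6. condition 'manages rental property' holds; fair-housing training 49 days ago vs limit 45 → not met
7. errors-and-omissions renewal 764 days ago vs limit 730 → not met
Not met: 7 of 7

7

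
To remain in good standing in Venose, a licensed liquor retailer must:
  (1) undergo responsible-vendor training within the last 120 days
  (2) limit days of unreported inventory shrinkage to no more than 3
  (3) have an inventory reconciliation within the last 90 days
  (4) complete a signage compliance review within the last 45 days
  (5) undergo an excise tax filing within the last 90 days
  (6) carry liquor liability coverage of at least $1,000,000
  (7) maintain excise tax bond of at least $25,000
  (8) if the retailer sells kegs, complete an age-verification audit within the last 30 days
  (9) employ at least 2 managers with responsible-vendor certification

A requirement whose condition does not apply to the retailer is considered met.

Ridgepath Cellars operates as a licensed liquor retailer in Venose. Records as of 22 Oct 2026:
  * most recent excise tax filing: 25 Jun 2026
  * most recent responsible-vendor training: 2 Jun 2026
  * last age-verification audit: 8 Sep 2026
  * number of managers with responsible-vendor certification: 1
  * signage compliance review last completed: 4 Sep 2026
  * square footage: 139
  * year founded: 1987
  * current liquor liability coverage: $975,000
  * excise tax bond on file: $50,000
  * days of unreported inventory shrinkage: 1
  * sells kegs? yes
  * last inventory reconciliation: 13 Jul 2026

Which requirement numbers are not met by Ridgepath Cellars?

1. responsible-vendor training 142 days ago vs limit 120 → not met
2. days of unreported inventory shrinkage 1 ≤ 3 → met
3. inventory reconciliation 101 days ago vs limit 90 → not met
4. signage compliance review 48 days ago vs limit 45 → not met
5. excise tax filing 119 days ago vs limit 90 → not met
6. liquor liability coverage $975,000 < $1,000,000 → not met
7. excise tax bond $50,000 ≥ $25,000 → met
8. condition 'sells kegs' holds; age-verification audit 44 days ago vs limit 30 → not met
9. managers with responsible-vendor certification 1 < 2 → not met
Not met: 1, 3, 4, 5, 6, 8, 9

1, 3, 4, 5, 6, 8, 9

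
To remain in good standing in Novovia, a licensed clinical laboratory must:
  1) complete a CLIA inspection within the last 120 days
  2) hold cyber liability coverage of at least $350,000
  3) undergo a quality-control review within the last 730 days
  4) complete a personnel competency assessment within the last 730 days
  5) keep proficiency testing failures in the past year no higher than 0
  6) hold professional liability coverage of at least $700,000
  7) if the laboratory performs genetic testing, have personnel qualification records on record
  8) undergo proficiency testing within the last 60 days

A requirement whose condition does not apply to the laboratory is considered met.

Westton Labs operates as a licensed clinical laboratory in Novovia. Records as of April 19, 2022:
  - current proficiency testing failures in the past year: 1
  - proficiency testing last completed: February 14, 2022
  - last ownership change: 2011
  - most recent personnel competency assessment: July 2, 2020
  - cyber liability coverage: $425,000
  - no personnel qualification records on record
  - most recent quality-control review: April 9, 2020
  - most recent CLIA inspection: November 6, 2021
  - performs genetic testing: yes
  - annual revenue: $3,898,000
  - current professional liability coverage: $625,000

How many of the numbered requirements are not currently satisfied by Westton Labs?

1. CLIA inspection 164 days ago vs limit 120 → not met
2. cyber liability coverage $425,000 ≥ $350,000 → met
3. quality-control review 740 days ago vs limit 730 → not met
4. personnel competency assessment 656 days ago vs limit 730 → met
5. proficiency testing failures in the past year 1 > 0 → not met
6. professional liability coverage $625,000 < $700,000 → not met
7. condition 'performs genetic testing' holds; personnel qualification records absent → not met
8. proficiency testing 64 days ago vs limit 60 → not met
Not met: 6 of 8

6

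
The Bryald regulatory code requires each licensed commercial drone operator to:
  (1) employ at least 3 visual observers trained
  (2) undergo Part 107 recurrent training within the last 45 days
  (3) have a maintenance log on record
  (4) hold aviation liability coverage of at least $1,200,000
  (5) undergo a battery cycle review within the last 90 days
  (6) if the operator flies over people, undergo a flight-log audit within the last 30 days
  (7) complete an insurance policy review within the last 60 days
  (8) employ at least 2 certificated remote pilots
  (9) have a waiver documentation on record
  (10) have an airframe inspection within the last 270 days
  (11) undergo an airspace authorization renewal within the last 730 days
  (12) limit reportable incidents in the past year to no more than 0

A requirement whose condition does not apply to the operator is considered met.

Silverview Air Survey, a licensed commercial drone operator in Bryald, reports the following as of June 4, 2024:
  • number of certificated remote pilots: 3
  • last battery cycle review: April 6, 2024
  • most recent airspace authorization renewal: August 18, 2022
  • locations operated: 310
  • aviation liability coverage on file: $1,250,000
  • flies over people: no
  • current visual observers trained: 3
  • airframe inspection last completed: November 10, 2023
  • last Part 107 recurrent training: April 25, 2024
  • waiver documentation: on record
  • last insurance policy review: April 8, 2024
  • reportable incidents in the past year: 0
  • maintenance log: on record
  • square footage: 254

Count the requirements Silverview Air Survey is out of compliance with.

0

1. visual observers trained 3 ≥ 3 → met
2. Part 107 recurrent training 40 days ago vs limit 45 → met
3. maintenance log present → met
4. aviation liability coverage $1,250,000 ≥ $1,200,000 → met
5. battery cycle review 59 days ago vs limit 90 → met
6. condition 'flies over people' does not hold → requirement n/a → met
7. insurance policy review 57 days ago vs limit 60 → met
8. certificated remote pilots 3 ≥ 2 → met
9. waiver documentation present → met
10. airframe inspection 207 days ago vs limit 270 → met
11. airspace authorization renewal 656 days ago vs limit 730 → met
12. reportable incidents in the past year 0 ≤ 0 → met
Not met: 0 of 12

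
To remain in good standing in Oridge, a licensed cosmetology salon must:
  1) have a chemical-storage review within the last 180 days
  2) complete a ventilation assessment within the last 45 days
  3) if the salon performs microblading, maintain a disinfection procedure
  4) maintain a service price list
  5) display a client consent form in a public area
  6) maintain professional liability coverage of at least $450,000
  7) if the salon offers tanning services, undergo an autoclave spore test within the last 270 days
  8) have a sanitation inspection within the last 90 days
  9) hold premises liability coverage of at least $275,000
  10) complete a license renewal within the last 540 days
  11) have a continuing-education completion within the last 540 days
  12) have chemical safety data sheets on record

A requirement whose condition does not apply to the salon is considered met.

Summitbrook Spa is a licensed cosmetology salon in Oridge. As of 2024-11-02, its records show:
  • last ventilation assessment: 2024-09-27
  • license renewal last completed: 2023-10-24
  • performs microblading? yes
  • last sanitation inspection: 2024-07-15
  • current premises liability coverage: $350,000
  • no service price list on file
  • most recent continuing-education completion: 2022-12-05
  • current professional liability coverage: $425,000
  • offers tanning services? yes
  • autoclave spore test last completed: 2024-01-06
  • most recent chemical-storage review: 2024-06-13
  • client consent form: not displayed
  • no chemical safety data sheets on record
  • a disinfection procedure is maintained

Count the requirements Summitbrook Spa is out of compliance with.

7

1. chemical-storage review 142 days ago vs limit 180 → met
2. ventilation assessment 36 days ago vs limit 45 → met
3. condition 'performs microblading' holds; disinfection procedure present → met
4. service price list absent → not met
5. client consent form absent → not met
6. professional liability coverage $425,000 < $450,000 → not met
7. condition 'offers tanning services' holds; autoclave spore test 301 days ago vs limit 270 → not met
8. sanitation inspection 110 days ago vs limit 90 → not met
9. premises liability coverage $350,000 ≥ $275,000 → met
10. license renewal 375 days ago vs limit 540 → met
11. continuing-education completion 698 days ago vs limit 540 → not met
12. chemical safety data sheets absent → not met
Not met: 7 of 12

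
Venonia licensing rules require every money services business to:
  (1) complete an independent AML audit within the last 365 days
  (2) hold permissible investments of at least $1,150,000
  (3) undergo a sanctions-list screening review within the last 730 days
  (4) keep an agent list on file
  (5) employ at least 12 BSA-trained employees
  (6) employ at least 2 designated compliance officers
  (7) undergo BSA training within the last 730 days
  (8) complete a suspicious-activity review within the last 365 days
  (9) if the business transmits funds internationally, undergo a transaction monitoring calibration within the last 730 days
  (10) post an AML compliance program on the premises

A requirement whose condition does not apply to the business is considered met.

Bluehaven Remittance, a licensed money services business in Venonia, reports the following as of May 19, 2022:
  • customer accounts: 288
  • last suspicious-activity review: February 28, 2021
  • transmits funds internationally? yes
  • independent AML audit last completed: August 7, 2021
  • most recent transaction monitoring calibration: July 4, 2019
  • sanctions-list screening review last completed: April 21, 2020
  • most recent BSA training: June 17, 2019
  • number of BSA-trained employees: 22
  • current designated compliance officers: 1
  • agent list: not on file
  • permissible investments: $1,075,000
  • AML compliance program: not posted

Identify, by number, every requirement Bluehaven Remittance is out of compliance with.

2, 3, 4, 6, 7, 8, 9, 10

1. independent AML audit 285 days ago vs limit 365 → met
2. permissible investments $1,075,000 < $1,150,000 → not met
3. sanctions-list screening review 758 days ago vs limit 730 → not met
4. agent list absent → not met
5. BSA-trained employees 22 ≥ 12 → met
6. designated compliance officers 1 < 2 → not met
7. BSA training 1067 days ago vs limit 730 → not met
8. suspicious-activity review 445 days ago vs limit 365 → not met
9. condition 'transmits funds internationally' holds; transaction monitoring calibration 1050 days ago vs limit 730 → not met
10. AML compliance program absent → not met
Not met: 2, 3, 4, 6, 7, 8, 9, 10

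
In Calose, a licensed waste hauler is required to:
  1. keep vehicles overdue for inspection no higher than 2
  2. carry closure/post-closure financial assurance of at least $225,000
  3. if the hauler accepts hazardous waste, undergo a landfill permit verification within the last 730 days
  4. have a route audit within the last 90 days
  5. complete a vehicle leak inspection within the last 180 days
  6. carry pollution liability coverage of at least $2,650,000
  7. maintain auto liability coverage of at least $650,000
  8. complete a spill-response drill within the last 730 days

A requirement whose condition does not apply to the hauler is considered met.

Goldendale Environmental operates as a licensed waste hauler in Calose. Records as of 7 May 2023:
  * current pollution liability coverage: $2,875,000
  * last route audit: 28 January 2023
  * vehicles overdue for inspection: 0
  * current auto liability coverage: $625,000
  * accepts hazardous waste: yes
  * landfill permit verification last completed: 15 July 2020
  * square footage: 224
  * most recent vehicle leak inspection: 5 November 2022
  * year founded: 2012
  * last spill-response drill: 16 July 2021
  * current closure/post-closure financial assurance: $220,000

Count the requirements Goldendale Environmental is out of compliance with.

5

1. vehicles overdue for inspection 0 ≤ 2 → met
2. closure/post-closure financial assurance $220,000 < $225,000 → not met
3. condition 'accepts hazardous waste' holds; landfill permit verification 1026 days ago vs limit 730 → not met
4. route audit 99 days ago vs limit 90 → not met
5. vehicle leak inspection 183 days ago vs limit 180 → not met
6. pollution liability coverage $2,875,000 ≥ $2,650,000 → met
7. auto liability coverage $625,000 < $650,000 → not met
8. spill-response drill 660 days ago vs limit 730 → met
Not met: 5 of 8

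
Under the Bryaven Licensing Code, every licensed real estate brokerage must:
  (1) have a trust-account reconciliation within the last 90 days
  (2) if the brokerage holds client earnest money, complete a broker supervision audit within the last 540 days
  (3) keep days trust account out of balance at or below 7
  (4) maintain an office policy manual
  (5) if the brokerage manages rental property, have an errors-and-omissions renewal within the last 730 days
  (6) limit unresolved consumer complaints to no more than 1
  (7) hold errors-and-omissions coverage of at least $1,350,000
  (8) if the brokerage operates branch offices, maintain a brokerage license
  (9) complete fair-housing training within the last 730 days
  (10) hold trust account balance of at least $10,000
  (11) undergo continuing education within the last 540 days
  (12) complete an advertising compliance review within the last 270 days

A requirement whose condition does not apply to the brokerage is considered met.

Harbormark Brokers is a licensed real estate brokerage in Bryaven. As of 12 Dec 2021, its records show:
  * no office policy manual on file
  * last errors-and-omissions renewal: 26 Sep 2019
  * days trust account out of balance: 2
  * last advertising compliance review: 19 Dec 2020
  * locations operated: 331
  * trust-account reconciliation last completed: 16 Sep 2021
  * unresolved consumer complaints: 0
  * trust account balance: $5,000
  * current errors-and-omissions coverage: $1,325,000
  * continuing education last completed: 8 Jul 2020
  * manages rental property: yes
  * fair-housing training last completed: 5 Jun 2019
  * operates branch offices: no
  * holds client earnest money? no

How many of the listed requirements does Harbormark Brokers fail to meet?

6

1. trust-account reconciliation 87 days ago vs limit 90 → met
2. condition 'holds client earnest money' does not hold → requirement n/a → met
3. days trust account out of balance 2 ≤ 7 → met
4. office policy manual absent → not met
5. condition 'manages rental property' holds; errors-and-omissions renewal 808 days ago vs limit 730 → not met
6. unresolved consumer complaints 0 ≤ 1 → met
7. errors-and-omissions coverage $1,325,000 < $1,350,000 → not met
8. condition 'operates branch offices' does not hold → requirement n/a → met
9. fair-housing training 921 days ago vs limit 730 → not met
10. trust account balance $5,000 < $10,000 → not met
11. continuing education 522 days ago vs limit 540 → met
12. advertising compliance review 358 days ago vs limit 270 → not met
Not met: 6 of 12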